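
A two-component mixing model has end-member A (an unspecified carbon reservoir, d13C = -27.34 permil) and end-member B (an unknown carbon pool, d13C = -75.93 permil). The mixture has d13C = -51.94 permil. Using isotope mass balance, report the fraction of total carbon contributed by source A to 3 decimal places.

δ_mix = f_A·δ_A + (1 − f_A)·δ_B  ⇒  f_A = (δ_mix − δ_B)/(δ_A − δ_B)
f_A = (-51.94 − (-75.93)) / (-27.34 − (-75.93))
f_A = 23.99 / 48.59 = 0.4937

0.494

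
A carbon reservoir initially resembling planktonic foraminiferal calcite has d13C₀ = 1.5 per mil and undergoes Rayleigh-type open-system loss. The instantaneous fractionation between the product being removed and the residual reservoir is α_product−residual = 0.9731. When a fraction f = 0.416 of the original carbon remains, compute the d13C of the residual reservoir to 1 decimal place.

Rayleigh residual: δ_res = (δ₀ + 1000)·f^(α−1) − 1000
α − 1 = -0.02690
f^(α−1) = 0.416^(-0.02690) = 1.023874
δ_res = (1.5 + 1000) × 1.023874 − 1000 = 1025.410 − 1000 = 25.41 per mil

25.4 per mil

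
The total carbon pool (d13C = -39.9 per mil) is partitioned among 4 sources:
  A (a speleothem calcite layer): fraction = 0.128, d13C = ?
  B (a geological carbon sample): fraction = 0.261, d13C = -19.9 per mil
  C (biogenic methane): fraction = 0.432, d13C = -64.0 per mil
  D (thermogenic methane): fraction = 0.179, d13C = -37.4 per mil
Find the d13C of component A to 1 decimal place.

Isotope mass balance: δ_bulk = Σ fᵢ·δᵢ.
-39.9 = 0.128×δ_A + 0.261×(-19.9) + 0.432×(-64.0) + 0.179×(-37.4)
0.128·δ_A = -39.9 − (-39.536) = -0.364
δ_A = -0.364 / 0.128 = -2.84 per mil

-2.8 per mil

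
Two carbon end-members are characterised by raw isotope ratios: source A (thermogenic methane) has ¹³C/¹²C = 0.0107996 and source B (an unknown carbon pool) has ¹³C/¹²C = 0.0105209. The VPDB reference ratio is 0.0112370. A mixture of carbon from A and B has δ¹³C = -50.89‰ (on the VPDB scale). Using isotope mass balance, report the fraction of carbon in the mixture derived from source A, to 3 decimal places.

0.518

δ_A = (0.0107996/0.0112370 − 1)×1000 = (0.961075 − 1)×1000 = -38.925‰
δ_B = (0.0105209/0.0112370 − 1)×1000 = (0.936273 − 1)×1000 = -63.727‰
f_A = (δ_mix − δ_B)/(δ_A − δ_B) = (-50.89 − (-63.727))/(-38.925 − (-63.727))
f_A = 12.837 / 24.802 = 0.5176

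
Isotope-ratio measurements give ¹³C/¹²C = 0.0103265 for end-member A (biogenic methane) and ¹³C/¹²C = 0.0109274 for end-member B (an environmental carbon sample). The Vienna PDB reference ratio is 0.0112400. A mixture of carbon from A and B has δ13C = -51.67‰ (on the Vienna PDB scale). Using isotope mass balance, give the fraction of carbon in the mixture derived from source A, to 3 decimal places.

0.446

δ_A = (0.0103265/0.0112400 − 1)×1000 = (0.918728 − 1)×1000 = -81.272‰
δ_B = (0.0109274/0.0112400 − 1)×1000 = (0.972189 − 1)×1000 = -27.811‰
f_A = (δ_mix − δ_B)/(δ_A − δ_B) = (-51.67 − (-27.811))/(-81.272 − (-27.811))
f_A = -23.859 / -53.461 = 0.4463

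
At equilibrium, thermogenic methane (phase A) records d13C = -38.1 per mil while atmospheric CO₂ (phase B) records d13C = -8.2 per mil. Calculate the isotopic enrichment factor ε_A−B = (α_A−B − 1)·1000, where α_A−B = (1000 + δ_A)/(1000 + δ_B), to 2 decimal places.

-30.15 per mil

α_A−B = (1000 + -38.1) / (1000 + -8.2) = 961.9 / 991.8 = 0.969853
ε_A−B = (0.969853 − 1) × 1000 = -30.147 per mil
(The approximation ε ≈ δ_A − δ_B would give -29.9 per mil.)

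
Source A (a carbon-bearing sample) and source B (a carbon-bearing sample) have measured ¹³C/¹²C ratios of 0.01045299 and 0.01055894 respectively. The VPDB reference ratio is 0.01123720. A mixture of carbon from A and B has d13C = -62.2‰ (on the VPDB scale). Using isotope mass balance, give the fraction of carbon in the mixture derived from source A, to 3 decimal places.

δ_A = (0.01045299/0.01123720 − 1)×1000 = (0.930213 − 1)×1000 = -69.787‰
δ_B = (0.01055894/0.01123720 − 1)×1000 = (0.939642 − 1)×1000 = -60.358‰
f_A = (δ_mix − δ_B)/(δ_A − δ_B) = (-62.2 − (-60.358))/(-69.787 − (-60.358))
f_A = -1.842 / -9.429 = 0.1953

0.195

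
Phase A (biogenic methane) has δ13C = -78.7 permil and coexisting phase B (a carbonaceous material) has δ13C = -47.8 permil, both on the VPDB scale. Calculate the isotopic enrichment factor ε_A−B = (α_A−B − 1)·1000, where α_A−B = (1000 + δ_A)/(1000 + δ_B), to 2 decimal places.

-32.45 permil

α_A−B = (1000 + -78.7) / (1000 + -47.8) = 921.3 / 952.2 = 0.967549
ε_A−B = (0.967549 − 1) × 1000 = -32.451 permil
(The approximation ε ≈ δ_A − δ_B would give -30.9 permil.)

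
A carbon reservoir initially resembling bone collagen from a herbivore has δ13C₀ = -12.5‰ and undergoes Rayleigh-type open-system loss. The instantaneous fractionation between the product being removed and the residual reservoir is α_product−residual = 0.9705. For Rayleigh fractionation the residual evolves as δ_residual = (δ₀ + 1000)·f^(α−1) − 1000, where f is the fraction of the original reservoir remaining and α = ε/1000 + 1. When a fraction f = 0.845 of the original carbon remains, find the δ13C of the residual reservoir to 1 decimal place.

Rayleigh residual: δ_res = (δ₀ + 1000)·f^(α−1) − 1000
α − 1 = -0.02950
f^(α−1) = 0.845^(-0.02950) = 1.004981
δ_res = (-12.5 + 1000) × 1.004981 − 1000 = 992.418 − 1000 = -7.58‰

-7.6‰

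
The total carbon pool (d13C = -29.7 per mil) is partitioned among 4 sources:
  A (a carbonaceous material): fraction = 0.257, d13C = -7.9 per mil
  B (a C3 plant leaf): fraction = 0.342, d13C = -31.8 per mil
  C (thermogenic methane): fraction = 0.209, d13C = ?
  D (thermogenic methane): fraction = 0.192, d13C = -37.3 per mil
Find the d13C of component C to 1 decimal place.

-46.1 per mil

Isotope mass balance: δ_bulk = Σ fᵢ·δᵢ.
-29.7 = 0.257×(-7.9) + 0.342×(-31.8) + 0.209×δ_C + 0.192×(-37.3)
0.209·δ_C = -29.7 − (-20.067) = -9.633
δ_C = -9.633 / 0.209 = -46.09 per mil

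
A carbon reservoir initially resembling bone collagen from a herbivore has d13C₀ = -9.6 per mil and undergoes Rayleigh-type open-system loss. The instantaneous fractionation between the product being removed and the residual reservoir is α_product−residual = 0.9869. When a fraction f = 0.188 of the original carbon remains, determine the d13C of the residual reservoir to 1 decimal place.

Rayleigh residual: δ_res = (δ₀ + 1000)·f^(α−1) − 1000
α − 1 = -0.01310
f^(α−1) = 0.188^(-0.01310) = 1.022136
δ_res = (-9.6 + 1000) × 1.022136 − 1000 = 1012.323 − 1000 = 12.32 per mil

12.3 per mil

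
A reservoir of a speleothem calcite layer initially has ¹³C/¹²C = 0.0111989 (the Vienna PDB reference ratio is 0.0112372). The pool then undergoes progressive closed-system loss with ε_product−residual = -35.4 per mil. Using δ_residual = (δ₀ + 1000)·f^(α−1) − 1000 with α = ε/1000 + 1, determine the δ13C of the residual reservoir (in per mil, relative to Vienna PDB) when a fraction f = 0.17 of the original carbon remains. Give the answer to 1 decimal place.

61.1 per mil

δ₀ = (0.0111989/0.0112372 − 1)×1000 = (0.996592 − 1)×1000 = -3.408 per mil
α − 1 = ε/1000 = -0.0354
f^(α−1) = 0.17^(-0.0354) = 1.064736
δ_res = (-3.408 + 1000) × 1.064736 − 1000 = 1061.107 − 1000 = 61.11 per mil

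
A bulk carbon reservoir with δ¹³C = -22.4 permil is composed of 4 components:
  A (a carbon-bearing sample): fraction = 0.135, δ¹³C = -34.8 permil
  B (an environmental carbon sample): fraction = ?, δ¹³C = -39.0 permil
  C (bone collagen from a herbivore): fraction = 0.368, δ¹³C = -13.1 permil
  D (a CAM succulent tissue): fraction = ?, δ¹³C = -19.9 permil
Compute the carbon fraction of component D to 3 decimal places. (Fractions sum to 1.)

0.340

Let f_D and f_B be the unknown fractions; fractions sum to 1 so f_D + f_B = 0.497.
Mass balance: Σ fᵢ·δᵢ = δ_bulk ⇒ f_D·(-19.9) + f_B·(-39.0) = -22.4 − (-9.519) = -12.881
Substitute f_B = 0.497 − f_D:
f_D·(-19.9 − -39.0) = -12.881 − 0.497×(-39.0) = 6.502
f_D = 6.502 / 19.1 = 0.3404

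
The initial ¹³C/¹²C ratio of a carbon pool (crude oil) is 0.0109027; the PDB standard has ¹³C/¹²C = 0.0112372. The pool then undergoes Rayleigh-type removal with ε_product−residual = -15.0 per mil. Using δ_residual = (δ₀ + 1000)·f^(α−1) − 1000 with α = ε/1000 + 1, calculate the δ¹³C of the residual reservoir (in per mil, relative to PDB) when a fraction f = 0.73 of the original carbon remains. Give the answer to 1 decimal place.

δ₀ = (0.0109027/0.0112372 − 1)×1000 = (0.970233 − 1)×1000 = -29.767 per mil
α − 1 = ε/1000 = -0.0150
f^(α−1) = 0.73^(-0.0150) = 1.004732
δ_res = (-29.767 + 1000) × 1.004732 − 1000 = 974.824 − 1000 = -25.18 per mil

-25.2 per mil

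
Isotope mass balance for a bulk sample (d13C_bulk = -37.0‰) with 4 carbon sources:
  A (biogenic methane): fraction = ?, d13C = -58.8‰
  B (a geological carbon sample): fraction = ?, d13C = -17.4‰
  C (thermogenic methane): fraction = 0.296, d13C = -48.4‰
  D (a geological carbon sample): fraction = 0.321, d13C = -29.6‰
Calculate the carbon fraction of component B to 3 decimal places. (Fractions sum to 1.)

0.226

Let f_B and f_A be the unknown fractions; fractions sum to 1 so f_B + f_A = 0.383.
Mass balance: Σ fᵢ·δᵢ = δ_bulk ⇒ f_B·(-17.4) + f_A·(-58.8) = -37.0 − (-23.828) = -13.172
Substitute f_A = 0.383 − f_B:
f_B·(-17.4 − -58.8) = -13.172 − 0.383×(-58.8) = 9.348
f_B = 9.348 / 41.4 = 0.2258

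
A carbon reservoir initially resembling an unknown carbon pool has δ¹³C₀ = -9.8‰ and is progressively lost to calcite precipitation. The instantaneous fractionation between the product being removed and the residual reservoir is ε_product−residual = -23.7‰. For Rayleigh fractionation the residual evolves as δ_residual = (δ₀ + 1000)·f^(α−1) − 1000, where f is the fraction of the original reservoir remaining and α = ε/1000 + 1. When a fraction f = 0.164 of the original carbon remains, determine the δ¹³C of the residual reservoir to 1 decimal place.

Rayleigh residual: δ_res = (δ₀ + 1000)·f^(α−1) − 1000
α = ε/1000 + 1 = 0.97630, so α − 1 = -0.02370
f^(α−1) = 0.164^(-0.02370) = 1.043778
δ_res = (-9.8 + 1000) × 1.043778 − 1000 = 1033.549 − 1000 = 33.55‰

33.5‰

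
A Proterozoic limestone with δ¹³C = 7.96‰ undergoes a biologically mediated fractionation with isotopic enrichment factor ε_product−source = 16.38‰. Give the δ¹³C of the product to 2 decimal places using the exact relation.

24.47‰

Exactly, δ_product = (δ_source + 1000)·(ε/1000 + 1) − 1000.
δ_product = (7.96 + 1000) × (16.38/1000 + 1) − 1000
δ_product = 24.470‰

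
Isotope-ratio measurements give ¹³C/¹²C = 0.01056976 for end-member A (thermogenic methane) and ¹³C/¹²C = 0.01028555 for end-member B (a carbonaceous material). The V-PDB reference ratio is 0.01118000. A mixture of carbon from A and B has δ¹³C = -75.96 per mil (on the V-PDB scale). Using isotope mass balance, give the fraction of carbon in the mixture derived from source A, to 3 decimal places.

0.159

δ_A = (0.01056976/0.01118000 − 1)×1000 = (0.945417 − 1)×1000 = -54.583 per mil
δ_B = (0.01028555/0.01118000 − 1)×1000 = (0.919996 − 1)×1000 = -80.004 per mil
f_A = (δ_mix − δ_B)/(δ_A − δ_B) = (-75.96 − (-80.004))/(-54.583 − (-80.004))
f_A = 4.044 / 25.421 = 0.1591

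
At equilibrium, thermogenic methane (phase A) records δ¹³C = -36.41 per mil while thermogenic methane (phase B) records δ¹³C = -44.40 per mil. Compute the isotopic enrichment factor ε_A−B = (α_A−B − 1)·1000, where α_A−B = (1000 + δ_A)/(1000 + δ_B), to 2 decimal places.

α_A−B = (1000 + -36.41) / (1000 + -44.40) = 963.59 / 955.60 = 1.008361
ε_A−B = (1.008361 − 1) × 1000 = 8.361 per mil
(The approximation ε ≈ δ_A − δ_B would give 7.99 per mil.)

8.36 per mil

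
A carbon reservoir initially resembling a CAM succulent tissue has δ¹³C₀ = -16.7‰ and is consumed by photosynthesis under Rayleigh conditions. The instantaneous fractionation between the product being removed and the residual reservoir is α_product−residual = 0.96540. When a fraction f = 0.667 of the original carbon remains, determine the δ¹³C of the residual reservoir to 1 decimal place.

-2.8‰

Rayleigh residual: δ_res = (δ₀ + 1000)·f^(α−1) − 1000
α − 1 = -0.03460
f^(α−1) = 0.667^(-0.03460) = 1.014110
δ_res = (-16.7 + 1000) × 1.014110 − 1000 = 997.175 − 1000 = -2.83‰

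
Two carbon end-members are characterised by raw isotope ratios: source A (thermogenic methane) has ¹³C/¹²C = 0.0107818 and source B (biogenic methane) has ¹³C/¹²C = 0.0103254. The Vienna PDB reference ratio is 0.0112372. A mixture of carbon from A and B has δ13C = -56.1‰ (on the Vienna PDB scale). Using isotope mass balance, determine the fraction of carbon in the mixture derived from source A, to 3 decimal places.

0.617

δ_A = (0.0107818/0.0112372 − 1)×1000 = (0.959474 − 1)×1000 = -40.526‰
δ_B = (0.0103254/0.0112372 − 1)×1000 = (0.918859 − 1)×1000 = -81.141‰
f_A = (δ_mix − δ_B)/(δ_A − δ_B) = (-56.1 − (-81.141))/(-40.526 − (-81.141))
f_A = 25.041 / 40.615 = 0.6165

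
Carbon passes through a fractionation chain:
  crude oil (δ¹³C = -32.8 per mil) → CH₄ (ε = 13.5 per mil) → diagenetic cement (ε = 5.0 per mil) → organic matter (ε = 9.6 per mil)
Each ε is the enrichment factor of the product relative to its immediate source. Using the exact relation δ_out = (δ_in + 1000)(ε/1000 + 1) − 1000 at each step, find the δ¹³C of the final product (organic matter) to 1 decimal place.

step 1: δ = (-32.80 + 1000)·(13.5/1000 + 1) − 1000 = -19.74 per mil
step 2: δ = (-19.74 + 1000)·(5.0/1000 + 1) − 1000 = -14.84 per mil
step 3: δ = (-14.84 + 1000)·(9.6/1000 + 1) − 1000 = -5.38 per mil

-5.4 per mil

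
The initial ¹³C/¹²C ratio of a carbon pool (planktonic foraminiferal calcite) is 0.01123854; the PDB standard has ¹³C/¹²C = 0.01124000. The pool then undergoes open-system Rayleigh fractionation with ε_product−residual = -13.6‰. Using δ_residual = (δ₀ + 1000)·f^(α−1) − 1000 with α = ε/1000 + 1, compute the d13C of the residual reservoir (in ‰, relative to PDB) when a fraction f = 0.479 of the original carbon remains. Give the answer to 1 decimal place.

δ₀ = (0.01123854/0.01124000 − 1)×1000 = (0.999870 − 1)×1000 = -0.130‰
α − 1 = ε/1000 = -0.0136
f^(α−1) = 0.479^(-0.0136) = 1.010061
δ_res = (-0.130 + 1000) × 1.010061 − 1000 = 1009.929 − 1000 = 9.93‰

9.9‰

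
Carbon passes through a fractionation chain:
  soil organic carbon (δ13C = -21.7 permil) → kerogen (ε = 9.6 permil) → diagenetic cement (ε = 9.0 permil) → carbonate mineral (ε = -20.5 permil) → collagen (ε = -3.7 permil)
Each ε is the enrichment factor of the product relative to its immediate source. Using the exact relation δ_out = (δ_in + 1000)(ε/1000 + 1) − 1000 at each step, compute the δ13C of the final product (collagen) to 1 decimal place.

step 1: δ = (-21.70 + 1000)·(9.6/1000 + 1) − 1000 = -12.31 permil
step 2: δ = (-12.31 + 1000)·(9.0/1000 + 1) − 1000 = -3.42 permil
step 3: δ = (-3.42 + 1000)·(-20.5/1000 + 1) − 1000 = -23.85 permil
step 4: δ = (-23.85 + 1000)·(-3.7/1000 + 1) − 1000 = -27.46 permil

-27.5 permil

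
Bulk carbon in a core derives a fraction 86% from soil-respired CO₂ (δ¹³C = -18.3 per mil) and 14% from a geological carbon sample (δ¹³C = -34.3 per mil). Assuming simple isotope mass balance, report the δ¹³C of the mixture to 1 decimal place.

δ_mix = f_A·δ_A + f_B·δ_B
δ_mix = 0.86 × (-18.3) + 0.14 × (-34.3)
δ_mix = -15.74 + -4.80 = -20.54 per mil

-20.5 per mil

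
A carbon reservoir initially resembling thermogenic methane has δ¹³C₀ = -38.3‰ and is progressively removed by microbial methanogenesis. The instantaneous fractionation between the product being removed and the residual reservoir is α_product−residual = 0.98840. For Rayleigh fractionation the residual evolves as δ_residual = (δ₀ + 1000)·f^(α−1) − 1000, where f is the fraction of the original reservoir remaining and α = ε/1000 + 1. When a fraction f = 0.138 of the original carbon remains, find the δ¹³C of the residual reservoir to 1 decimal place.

-16.0‰

Rayleigh residual: δ_res = (δ₀ + 1000)·f^(α−1) − 1000
α − 1 = -0.01160
f^(α−1) = 0.138^(-0.01160) = 1.023240
δ_res = (-38.3 + 1000) × 1.023240 − 1000 = 984.050 − 1000 = -15.95‰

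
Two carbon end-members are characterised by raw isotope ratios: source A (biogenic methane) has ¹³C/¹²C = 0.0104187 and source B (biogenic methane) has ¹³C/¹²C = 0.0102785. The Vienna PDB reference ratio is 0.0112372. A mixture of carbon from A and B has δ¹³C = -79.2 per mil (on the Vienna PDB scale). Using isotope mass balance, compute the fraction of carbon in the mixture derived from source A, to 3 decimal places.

δ_A = (0.0104187/0.0112372 − 1)×1000 = (0.927162 − 1)×1000 = -72.838 per mil
δ_B = (0.0102785/0.0112372 − 1)×1000 = (0.914685 − 1)×1000 = -85.315 per mil
f_A = (δ_mix − δ_B)/(δ_A − δ_B) = (-79.2 − (-85.315))/(-72.838 − (-85.315))
f_A = 6.115 / 12.476 = 0.4901

0.490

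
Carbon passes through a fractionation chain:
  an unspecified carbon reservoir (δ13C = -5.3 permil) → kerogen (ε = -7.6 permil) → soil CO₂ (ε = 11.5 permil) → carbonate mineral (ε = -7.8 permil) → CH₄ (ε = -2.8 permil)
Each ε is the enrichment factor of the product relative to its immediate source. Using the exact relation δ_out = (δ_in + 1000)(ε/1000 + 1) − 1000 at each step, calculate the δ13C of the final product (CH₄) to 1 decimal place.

step 1: δ = (-5.30 + 1000)·(-7.6/1000 + 1) − 1000 = -12.86 permil
step 2: δ = (-12.86 + 1000)·(11.5/1000 + 1) − 1000 = -1.51 permil
step 3: δ = (-1.51 + 1000)·(-7.8/1000 + 1) − 1000 = -9.30 permil
step 4: δ = (-9.30 + 1000)·(-2.8/1000 + 1) − 1000 = -12.07 permil

-12.1 permil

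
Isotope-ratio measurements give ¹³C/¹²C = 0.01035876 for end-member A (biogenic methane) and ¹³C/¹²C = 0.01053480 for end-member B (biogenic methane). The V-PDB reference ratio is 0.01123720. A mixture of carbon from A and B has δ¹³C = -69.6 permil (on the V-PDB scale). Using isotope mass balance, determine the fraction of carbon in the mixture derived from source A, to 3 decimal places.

0.453

δ_A = (0.01035876/0.01123720 − 1)×1000 = (0.921828 − 1)×1000 = -78.172 permil
δ_B = (0.01053480/0.01123720 − 1)×1000 = (0.937493 − 1)×1000 = -62.507 permil
f_A = (δ_mix − δ_B)/(δ_A − δ_B) = (-69.6 − (-62.507))/(-78.172 − (-62.507))
f_A = -7.093 / -15.666 = 0.4528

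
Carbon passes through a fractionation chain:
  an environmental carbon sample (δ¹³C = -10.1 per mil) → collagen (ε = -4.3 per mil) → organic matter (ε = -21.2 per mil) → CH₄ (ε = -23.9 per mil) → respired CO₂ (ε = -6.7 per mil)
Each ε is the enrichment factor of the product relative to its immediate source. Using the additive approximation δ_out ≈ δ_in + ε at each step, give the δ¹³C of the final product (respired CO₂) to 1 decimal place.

-66.2 per mil

step 1: δ ≈ -10.1 + (-4.3) = -14.4 per mil
step 2: δ ≈ -14.4 + (-21.2) = -35.6 per mil
step 3: δ ≈ -35.6 + (-23.9) = -59.5 per mil
step 4: δ ≈ -59.5 + (-6.7) = -66.2 per mil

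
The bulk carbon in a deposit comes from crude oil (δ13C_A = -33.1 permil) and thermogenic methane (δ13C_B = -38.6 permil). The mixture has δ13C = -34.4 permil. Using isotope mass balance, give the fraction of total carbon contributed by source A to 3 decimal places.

δ_mix = f_A·δ_A + (1 − f_A)·δ_B  ⇒  f_A = (δ_mix − δ_B)/(δ_A − δ_B)
f_A = (-34.4 − (-38.6)) / (-33.1 − (-38.6))
f_A = 4.2 / 5.5 = 0.7636

0.764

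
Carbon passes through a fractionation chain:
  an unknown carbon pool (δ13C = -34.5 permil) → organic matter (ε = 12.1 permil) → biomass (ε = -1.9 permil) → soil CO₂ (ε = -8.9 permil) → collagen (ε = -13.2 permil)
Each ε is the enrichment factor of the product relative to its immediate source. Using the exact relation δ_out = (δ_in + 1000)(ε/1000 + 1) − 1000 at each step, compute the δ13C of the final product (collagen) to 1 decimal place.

step 1: δ = (-34.50 + 1000)·(12.1/1000 + 1) − 1000 = -22.82 permil
step 2: δ = (-22.82 + 1000)·(-1.9/1000 + 1) − 1000 = -24.67 permil
step 3: δ = (-24.67 + 1000)·(-8.9/1000 + 1) − 1000 = -33.35 permil
step 4: δ = (-33.35 + 1000)·(-13.2/1000 + 1) − 1000 = -46.11 permil

-46.1 permil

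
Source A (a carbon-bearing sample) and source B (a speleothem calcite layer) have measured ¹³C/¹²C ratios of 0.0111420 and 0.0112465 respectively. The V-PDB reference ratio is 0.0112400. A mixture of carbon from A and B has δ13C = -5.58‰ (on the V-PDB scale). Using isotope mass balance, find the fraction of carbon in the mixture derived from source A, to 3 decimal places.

0.662

δ_A = (0.0111420/0.0112400 − 1)×1000 = (0.991281 − 1)×1000 = -8.719‰
δ_B = (0.0112465/0.0112400 − 1)×1000 = (1.000578 − 1)×1000 = 0.578‰
f_A = (δ_mix − δ_B)/(δ_A − δ_B) = (-5.58 − (0.578))/(-8.719 − (0.578))
f_A = -6.158 / -9.297 = 0.6624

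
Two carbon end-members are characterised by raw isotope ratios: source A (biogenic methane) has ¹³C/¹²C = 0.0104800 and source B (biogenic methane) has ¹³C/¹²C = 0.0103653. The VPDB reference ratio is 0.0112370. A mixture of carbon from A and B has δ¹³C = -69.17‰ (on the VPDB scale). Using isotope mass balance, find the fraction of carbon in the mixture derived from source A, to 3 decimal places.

δ_A = (0.0104800/0.0112370 − 1)×1000 = (0.932633 − 1)×1000 = -67.367‰
δ_B = (0.0103653/0.0112370 − 1)×1000 = (0.922426 − 1)×1000 = -77.574‰
f_A = (δ_mix − δ_B)/(δ_A − δ_B) = (-69.17 − (-77.574))/(-67.367 − (-77.574))
f_A = 8.404 / 10.207 = 0.8233

0.823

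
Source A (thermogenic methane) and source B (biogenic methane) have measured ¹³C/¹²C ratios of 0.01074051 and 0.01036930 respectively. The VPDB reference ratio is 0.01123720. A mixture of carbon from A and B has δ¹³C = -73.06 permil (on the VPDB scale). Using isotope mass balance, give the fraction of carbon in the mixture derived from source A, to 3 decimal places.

0.126

δ_A = (0.01074051/0.01123720 − 1)×1000 = (0.955799 − 1)×1000 = -44.201 permil
δ_B = (0.01036930/0.01123720 − 1)×1000 = (0.922765 − 1)×1000 = -77.235 permil
f_A = (δ_mix − δ_B)/(δ_A − δ_B) = (-73.06 − (-77.235))/(-44.201 − (-77.235))
f_A = 4.175 / 33.034 = 0.1264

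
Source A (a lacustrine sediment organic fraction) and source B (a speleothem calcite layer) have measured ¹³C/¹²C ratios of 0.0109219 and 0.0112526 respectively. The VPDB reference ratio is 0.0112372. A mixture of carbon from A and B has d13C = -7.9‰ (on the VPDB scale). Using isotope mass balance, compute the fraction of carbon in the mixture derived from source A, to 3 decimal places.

δ_A = (0.0109219/0.0112372 − 1)×1000 = (0.971941 − 1)×1000 = -28.059‰
δ_B = (0.0112526/0.0112372 − 1)×1000 = (1.001370 − 1)×1000 = 1.370‰
f_A = (δ_mix − δ_B)/(δ_A − δ_B) = (-7.9 − (1.370))/(-28.059 − (1.370))
f_A = -9.270 / -29.429 = 0.3150

0.315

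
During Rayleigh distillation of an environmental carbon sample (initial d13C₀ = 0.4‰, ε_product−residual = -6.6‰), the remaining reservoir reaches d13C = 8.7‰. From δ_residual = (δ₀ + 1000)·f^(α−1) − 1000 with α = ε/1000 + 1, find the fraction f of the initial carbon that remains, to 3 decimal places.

α − 1 = ε/1000 = -0.0066
(δ_res + 1000)/(δ₀ + 1000) = (8.7 + 1000)/(0.4 + 1000) = 1008.7/1000.4 = 1.008297
f = 1.008297^(1/-0.0066) = exp(ln(1.008297)/-0.0066) = exp(0.00826/-0.0066)
f = exp(-1.2519) = 0.2860

0.286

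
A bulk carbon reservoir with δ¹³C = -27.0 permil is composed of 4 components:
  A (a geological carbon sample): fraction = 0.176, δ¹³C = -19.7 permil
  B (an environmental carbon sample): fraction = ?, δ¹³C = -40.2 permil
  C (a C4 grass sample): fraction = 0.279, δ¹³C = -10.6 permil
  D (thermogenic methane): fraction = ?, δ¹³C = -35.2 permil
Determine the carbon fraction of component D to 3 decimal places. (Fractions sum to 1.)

0.267

Let f_D and f_B be the unknown fractions; fractions sum to 1 so f_D + f_B = 0.545.
Mass balance: Σ fᵢ·δᵢ = δ_bulk ⇒ f_D·(-35.2) + f_B·(-40.2) = -27.0 − (-6.425) = -20.575
Substitute f_B = 0.545 − f_D:
f_D·(-35.2 − -40.2) = -20.575 − 0.545×(-40.2) = 1.334
f_D = 1.334 / 5.0 = 0.2667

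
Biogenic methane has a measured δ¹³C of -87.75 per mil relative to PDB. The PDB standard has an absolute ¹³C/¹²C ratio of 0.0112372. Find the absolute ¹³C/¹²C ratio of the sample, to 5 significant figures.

R_sample = R_standard × (δ¹³C/1000 + 1)
R_sample = 0.0112372 × (-87.75/1000 + 1) = 0.0112372 × 0.912250
R_sample = 0.0102511

0.010251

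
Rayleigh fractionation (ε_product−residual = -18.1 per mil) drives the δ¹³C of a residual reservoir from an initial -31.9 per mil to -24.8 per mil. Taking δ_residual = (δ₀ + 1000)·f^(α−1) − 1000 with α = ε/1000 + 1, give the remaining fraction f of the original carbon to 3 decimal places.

0.668

α − 1 = ε/1000 = -0.0181
(δ_res + 1000)/(δ₀ + 1000) = (-24.8 + 1000)/(-31.9 + 1000) = 975.2/968.1 = 1.007334
f = 1.007334^(1/-0.0181) = exp(ln(1.007334)/-0.0181) = exp(0.00731/-0.0181)
f = exp(-0.4037) = 0.6678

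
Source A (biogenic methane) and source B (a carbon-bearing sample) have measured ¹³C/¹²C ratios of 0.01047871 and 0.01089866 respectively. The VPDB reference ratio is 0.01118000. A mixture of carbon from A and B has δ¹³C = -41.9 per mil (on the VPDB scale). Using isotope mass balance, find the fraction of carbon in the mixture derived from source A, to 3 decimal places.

0.446

δ_A = (0.01047871/0.01118000 − 1)×1000 = (0.937273 − 1)×1000 = -62.727 per mil
δ_B = (0.01089866/0.01118000 − 1)×1000 = (0.974835 − 1)×1000 = -25.165 per mil
f_A = (δ_mix − δ_B)/(δ_A − δ_B) = (-41.9 − (-25.165))/(-62.727 − (-25.165))
f_A = -16.735 / -37.563 = 0.4455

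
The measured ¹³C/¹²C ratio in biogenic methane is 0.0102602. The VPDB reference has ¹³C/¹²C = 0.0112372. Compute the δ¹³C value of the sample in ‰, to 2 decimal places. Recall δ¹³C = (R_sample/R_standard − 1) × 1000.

-86.94‰

δ¹³C = (R_sample / R_standard − 1) × 1000
R_sample / R_standard = 0.0102602 / 0.0112372 = 0.913057
δ¹³C = (0.913057 − 1) × 1000 = -86.943‰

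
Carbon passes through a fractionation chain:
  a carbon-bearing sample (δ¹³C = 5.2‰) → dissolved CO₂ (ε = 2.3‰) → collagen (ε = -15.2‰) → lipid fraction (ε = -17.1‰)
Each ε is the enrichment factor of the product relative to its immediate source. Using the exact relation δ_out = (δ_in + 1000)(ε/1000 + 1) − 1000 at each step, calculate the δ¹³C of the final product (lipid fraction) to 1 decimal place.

step 1: δ = (5.20 + 1000)·(2.3/1000 + 1) − 1000 = 7.51‰
step 2: δ = (7.51 + 1000)·(-15.2/1000 + 1) − 1000 = -7.80‰
step 3: δ = (-7.80 + 1000)·(-17.1/1000 + 1) − 1000 = -24.77‰

-24.8‰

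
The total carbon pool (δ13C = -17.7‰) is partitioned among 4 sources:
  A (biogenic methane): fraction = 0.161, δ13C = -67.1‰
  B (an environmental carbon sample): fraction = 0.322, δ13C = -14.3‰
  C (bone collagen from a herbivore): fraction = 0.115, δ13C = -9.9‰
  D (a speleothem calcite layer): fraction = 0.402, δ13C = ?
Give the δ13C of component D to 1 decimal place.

-2.9‰

Isotope mass balance: δ_bulk = Σ fᵢ·δᵢ.
-17.7 = 0.161×(-67.1) + 0.322×(-14.3) + 0.115×(-9.9) + 0.402×δ_D
0.402·δ_D = -17.7 − (-16.546) = -1.154
δ_D = -1.154 / 0.402 = -2.87‰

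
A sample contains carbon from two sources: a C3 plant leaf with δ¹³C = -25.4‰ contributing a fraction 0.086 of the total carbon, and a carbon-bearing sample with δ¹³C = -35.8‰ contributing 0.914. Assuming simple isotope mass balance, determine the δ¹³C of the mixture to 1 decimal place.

-34.9‰

δ_mix = f_A·δ_A + f_B·δ_B
δ_mix = 0.086 × (-25.4) + 0.914 × (-35.8)
δ_mix = -2.18 + -32.72 = -34.91‰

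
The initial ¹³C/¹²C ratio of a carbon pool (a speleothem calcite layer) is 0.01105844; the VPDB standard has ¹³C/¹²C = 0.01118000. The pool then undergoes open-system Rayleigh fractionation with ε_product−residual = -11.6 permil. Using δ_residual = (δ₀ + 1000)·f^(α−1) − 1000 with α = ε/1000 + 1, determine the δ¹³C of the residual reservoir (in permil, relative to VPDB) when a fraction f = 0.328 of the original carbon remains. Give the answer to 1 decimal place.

δ₀ = (0.01105844/0.01118000 − 1)×1000 = (0.989127 − 1)×1000 = -10.873 permil
α − 1 = ε/1000 = -0.0116
f^(α−1) = 0.328^(-0.0116) = 1.013015
δ_res = (-10.873 + 1000) × 1.013015 − 1000 = 1002.000 − 1000 = 2.00 permil

2.0 permil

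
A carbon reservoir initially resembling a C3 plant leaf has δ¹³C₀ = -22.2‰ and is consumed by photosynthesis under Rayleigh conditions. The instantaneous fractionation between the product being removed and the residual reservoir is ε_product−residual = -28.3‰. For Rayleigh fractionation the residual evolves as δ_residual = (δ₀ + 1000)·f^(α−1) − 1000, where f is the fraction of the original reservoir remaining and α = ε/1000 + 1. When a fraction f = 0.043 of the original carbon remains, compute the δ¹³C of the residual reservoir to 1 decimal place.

68.9‰

Rayleigh residual: δ_res = (δ₀ + 1000)·f^(α−1) − 1000
α = ε/1000 + 1 = 0.97170, so α − 1 = -0.02830
f^(α−1) = 0.043^(-0.02830) = 1.093133
δ_res = (-22.2 + 1000) × 1.093133 − 1000 = 1068.865 − 1000 = 68.87‰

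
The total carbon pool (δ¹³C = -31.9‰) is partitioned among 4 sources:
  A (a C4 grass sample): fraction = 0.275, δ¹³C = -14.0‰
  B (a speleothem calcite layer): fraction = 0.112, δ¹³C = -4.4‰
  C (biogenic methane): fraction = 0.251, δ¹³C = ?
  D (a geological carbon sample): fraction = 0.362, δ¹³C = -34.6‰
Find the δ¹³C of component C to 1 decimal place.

Isotope mass balance: δ_bulk = Σ fᵢ·δᵢ.
-31.9 = 0.275×(-14.0) + 0.112×(-4.4) + 0.251×δ_C + 0.362×(-34.6)
0.251·δ_C = -31.9 − (-16.868) = -15.032
δ_C = -15.032 / 0.251 = -59.89‰

-59.9‰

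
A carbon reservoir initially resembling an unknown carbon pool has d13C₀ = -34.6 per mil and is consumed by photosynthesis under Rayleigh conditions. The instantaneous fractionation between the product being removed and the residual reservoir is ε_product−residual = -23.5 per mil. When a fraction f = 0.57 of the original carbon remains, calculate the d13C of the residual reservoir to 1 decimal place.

Rayleigh residual: δ_res = (δ₀ + 1000)·f^(α−1) − 1000
α = ε/1000 + 1 = 0.97650, so α − 1 = -0.02350
f^(α−1) = 0.57^(-0.02350) = 1.013297
δ_res = (-34.6 + 1000) × 1.013297 − 1000 = 978.237 − 1000 = -21.76 per mil

-21.8 per mil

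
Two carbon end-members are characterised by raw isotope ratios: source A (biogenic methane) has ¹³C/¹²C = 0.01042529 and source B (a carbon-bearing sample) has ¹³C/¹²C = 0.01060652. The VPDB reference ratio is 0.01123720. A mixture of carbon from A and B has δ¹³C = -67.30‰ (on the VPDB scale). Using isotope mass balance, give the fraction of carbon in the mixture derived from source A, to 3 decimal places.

δ_A = (0.01042529/0.01123720 − 1)×1000 = (0.927748 − 1)×1000 = -72.252‰
δ_B = (0.01060652/0.01123720 − 1)×1000 = (0.943876 − 1)×1000 = -56.124‰
f_A = (δ_mix − δ_B)/(δ_A − δ_B) = (-67.30 − (-56.124))/(-72.252 − (-56.124))
f_A = -11.176 / -16.128 = 0.6930

0.693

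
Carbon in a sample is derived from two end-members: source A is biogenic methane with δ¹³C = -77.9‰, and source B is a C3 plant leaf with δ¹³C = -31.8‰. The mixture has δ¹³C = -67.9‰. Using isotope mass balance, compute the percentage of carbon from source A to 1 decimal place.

78.3%

δ_mix = f_A·δ_A + (1 − f_A)·δ_B  ⇒  f_A = (δ_mix − δ_B)/(δ_A − δ_B)
f_A = (-67.9 − (-31.8)) / (-77.9 − (-31.8))
f_A = -36.1 / -46.1 = 0.7831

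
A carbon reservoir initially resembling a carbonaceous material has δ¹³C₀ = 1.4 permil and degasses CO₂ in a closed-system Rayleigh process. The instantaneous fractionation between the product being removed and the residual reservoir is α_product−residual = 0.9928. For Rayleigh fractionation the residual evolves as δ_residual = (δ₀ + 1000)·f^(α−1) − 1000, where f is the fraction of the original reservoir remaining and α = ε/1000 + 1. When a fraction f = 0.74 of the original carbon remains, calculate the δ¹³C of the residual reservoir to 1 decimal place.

Rayleigh residual: δ_res = (δ₀ + 1000)·f^(α−1) − 1000
α − 1 = -0.00720
f^(α−1) = 0.74^(-0.00720) = 1.002170
δ_res = (1.4 + 1000) × 1.002170 − 1000 = 1003.573 − 1000 = 3.57 permil

3.6 permil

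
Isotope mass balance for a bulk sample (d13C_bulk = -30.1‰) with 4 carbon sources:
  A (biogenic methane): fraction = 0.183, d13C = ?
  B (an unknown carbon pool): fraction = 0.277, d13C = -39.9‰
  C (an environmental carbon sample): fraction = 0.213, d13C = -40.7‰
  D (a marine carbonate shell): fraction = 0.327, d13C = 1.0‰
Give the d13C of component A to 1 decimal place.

-58.5‰

Isotope mass balance: δ_bulk = Σ fᵢ·δᵢ.
-30.1 = 0.183×δ_A + 0.277×(-39.9) + 0.213×(-40.7) + 0.327×(1.0)
0.183·δ_A = -30.1 − (-19.394) = -10.706
δ_A = -10.706 / 0.183 = -58.50‰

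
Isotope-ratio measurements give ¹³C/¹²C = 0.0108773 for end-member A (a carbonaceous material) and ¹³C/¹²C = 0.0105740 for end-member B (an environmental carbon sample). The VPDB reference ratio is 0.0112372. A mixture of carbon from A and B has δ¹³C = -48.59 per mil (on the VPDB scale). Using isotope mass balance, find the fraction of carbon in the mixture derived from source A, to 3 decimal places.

0.386

δ_A = (0.0108773/0.0112372 − 1)×1000 = (0.967972 − 1)×1000 = -32.028 per mil
δ_B = (0.0105740/0.0112372 − 1)×1000 = (0.940982 − 1)×1000 = -59.018 per mil
f_A = (δ_mix − δ_B)/(δ_A − δ_B) = (-48.59 − (-59.018))/(-32.028 − (-59.018))
f_A = 10.428 / 26.991 = 0.3864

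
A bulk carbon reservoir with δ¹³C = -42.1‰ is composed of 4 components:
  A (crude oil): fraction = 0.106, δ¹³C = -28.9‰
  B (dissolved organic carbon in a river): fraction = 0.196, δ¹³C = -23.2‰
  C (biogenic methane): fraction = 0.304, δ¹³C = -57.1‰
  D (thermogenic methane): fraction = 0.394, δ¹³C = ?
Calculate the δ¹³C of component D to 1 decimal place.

Isotope mass balance: δ_bulk = Σ fᵢ·δᵢ.
-42.1 = 0.106×(-28.9) + 0.196×(-23.2) + 0.304×(-57.1) + 0.394×δ_D
0.394·δ_D = -42.1 − (-24.969) = -17.131
δ_D = -17.131 / 0.394 = -43.48‰

-43.5‰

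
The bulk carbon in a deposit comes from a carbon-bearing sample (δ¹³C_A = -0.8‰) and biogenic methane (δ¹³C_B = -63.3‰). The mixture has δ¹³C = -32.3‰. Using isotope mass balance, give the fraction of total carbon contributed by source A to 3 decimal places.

δ_mix = f_A·δ_A + (1 − f_A)·δ_B  ⇒  f_A = (δ_mix − δ_B)/(δ_A − δ_B)
f_A = (-32.3 − (-63.3)) / (-0.8 − (-63.3))
f_A = 31.0 / 62.5 = 0.4960

0.496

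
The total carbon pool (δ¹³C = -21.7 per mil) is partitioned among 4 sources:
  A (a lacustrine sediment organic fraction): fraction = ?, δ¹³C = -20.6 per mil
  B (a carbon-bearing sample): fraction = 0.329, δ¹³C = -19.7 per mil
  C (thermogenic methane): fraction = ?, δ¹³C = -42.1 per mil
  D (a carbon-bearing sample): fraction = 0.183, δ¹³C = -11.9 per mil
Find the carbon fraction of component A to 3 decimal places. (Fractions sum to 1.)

0.349

Let f_A and f_C be the unknown fractions; fractions sum to 1 so f_A + f_C = 0.488.
Mass balance: Σ fᵢ·δᵢ = δ_bulk ⇒ f_A·(-20.6) + f_C·(-42.1) = -21.7 − (-8.659) = -13.041
Substitute f_C = 0.488 − f_A:
f_A·(-20.6 − -42.1) = -13.041 − 0.488×(-42.1) = 7.504
f_A = 7.504 / 21.5 = 0.3490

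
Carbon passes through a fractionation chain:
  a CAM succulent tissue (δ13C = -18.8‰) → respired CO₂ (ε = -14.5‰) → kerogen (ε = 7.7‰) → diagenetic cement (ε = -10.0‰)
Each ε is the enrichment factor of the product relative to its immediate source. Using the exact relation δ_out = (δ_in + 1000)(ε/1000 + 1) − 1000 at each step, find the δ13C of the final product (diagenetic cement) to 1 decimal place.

-35.3‰

step 1: δ = (-18.80 + 1000)·(-14.5/1000 + 1) − 1000 = -33.03‰
step 2: δ = (-33.03 + 1000)·(7.7/1000 + 1) − 1000 = -25.58‰
step 3: δ = (-25.58 + 1000)·(-10.0/1000 + 1) − 1000 = -35.33‰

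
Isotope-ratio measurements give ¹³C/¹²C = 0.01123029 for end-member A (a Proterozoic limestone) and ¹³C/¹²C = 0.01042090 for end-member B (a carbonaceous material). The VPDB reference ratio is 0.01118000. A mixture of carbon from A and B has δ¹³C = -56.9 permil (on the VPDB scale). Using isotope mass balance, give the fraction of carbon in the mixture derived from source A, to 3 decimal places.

δ_A = (0.01123029/0.01118000 − 1)×1000 = (1.004498 − 1)×1000 = 4.498 permil
δ_B = (0.01042090/0.01118000 − 1)×1000 = (0.932102 − 1)×1000 = -67.898 permil
f_A = (δ_mix − δ_B)/(δ_A − δ_B) = (-56.9 − (-67.898))/(4.498 − (-67.898))
f_A = 10.998 / 72.396 = 0.1519

0.152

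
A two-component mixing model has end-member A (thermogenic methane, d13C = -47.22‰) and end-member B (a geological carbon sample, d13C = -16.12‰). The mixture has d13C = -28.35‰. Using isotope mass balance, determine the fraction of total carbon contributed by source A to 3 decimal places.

δ_mix = f_A·δ_A + (1 − f_A)·δ_B  ⇒  f_A = (δ_mix − δ_B)/(δ_A − δ_B)
f_A = (-28.35 − (-16.12)) / (-47.22 − (-16.12))
f_A = -12.23 / -31.10 = 0.3932

0.393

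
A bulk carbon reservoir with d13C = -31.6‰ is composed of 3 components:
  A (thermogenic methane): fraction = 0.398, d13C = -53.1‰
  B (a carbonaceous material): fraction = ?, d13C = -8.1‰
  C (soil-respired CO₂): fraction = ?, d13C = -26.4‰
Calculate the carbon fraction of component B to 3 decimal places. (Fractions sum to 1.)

Let f_B and f_C be the unknown fractions; fractions sum to 1 so f_B + f_C = 0.602.
Mass balance: Σ fᵢ·δᵢ = δ_bulk ⇒ f_B·(-8.1) + f_C·(-26.4) = -31.6 − (-21.134) = -10.466
Substitute f_C = 0.602 − f_B:
f_B·(-8.1 − -26.4) = -10.466 − 0.602×(-26.4) = 5.427
f_B = 5.427 / 18.3 = 0.2965

0.297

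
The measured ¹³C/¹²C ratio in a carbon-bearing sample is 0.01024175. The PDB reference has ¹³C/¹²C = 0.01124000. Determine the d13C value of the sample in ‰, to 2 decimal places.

-88.81‰

d13C = (R_sample / R_standard − 1) × 1000
R_sample / R_standard = 0.01024175 / 0.01124000 = 0.911188
d13C = (0.911188 − 1) × 1000 = -88.812‰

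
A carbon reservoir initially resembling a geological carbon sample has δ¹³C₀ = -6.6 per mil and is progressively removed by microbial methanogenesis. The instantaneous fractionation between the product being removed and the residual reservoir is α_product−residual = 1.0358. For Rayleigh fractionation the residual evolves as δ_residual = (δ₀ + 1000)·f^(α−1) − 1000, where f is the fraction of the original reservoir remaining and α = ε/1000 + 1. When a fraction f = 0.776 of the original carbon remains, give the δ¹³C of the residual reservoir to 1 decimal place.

-15.6 per mil

Rayleigh residual: δ_res = (δ₀ + 1000)·f^(α−1) − 1000
α − 1 = 0.03580
f^(α−1) = 0.776^(0.03580) = 0.990962
δ_res = (-6.6 + 1000) × 0.990962 − 1000 = 984.422 − 1000 = -15.58 per mil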